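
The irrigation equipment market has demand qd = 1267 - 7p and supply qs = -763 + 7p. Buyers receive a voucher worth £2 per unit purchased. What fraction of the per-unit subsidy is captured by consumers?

Pre-subsidy: 1267 - 7p = -763 + 7p gives p* = 145, q* = 252.
With the rebate, buyers effectively pay pb = ps − 2, where ps is the price sellers receive.
Demand in terms of ps becomes qd = 1267 − 7(ps − 2) = 1281 - 7ps. Setting this equal to supply: 1281 - 7ps = -763 + 7ps, so ps = 146.
Buyers pay pb = 146 − 2 = 144; q' = -763 + 7·146 = 259.
Buyers' price falls by p* − pb = 145 − 144 = 1; sellers' price rises by ps − p* = 146 − 145 = 1.
So consumers capture 1/2 = 0.5 of each unit of subsidy.

Consumer share = 0.5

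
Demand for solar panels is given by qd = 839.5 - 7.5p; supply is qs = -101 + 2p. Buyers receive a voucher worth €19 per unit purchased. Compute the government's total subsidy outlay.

Government cost = €2413

Pre-subsidy: 839.5 - 7.5p = -101 + 2p gives p* = 99, q* = 97.
With the rebate, buyers effectively pay pb = ps − 19, where ps is the price sellers receive.
Demand in terms of ps becomes qd = 839.5 − 7.5(ps − 19) = 982 - 7.5ps. Setting this equal to supply: 982 - 7.5ps = -101 + 2ps, so ps = 114.
Buyers pay pb = 114 − 19 = 95; q' = -101 + 2·114 = 127.
Government outlay = subsidy × quantity = 19 × 127 = 2413.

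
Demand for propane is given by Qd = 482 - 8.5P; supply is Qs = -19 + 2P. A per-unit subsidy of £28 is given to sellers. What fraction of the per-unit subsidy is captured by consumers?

Consumer share = 4/21

Pre-subsidy: 482 - 8.5P = -19 + 2P gives P* = 334/7, Q* = 535/7.
With the subsidy, sellers receive Ps = Pb + 28 for each unit, where Pb is the price buyers pay.
Supply in terms of Pb becomes Qs = -19 + 2(Pb + 28) = 37 + 2Pb. Setting this equal to demand: 482 - 8.5Pb = 37 + 2Pb, so Pb = 890/21.
Sellers receive Ps = 890/21 + 28 = 1478/21; Q' = 482 − 8.5·(890/21) = 2557/21.
Buyers' price falls by P* − Pb = 334/7 − 890/21 = 16/3; sellers' price rises by Ps − P* = 1478/21 − 334/7 = 68/3.
So consumers capture (16/3)/28 = 4/21 of each unit of subsidy.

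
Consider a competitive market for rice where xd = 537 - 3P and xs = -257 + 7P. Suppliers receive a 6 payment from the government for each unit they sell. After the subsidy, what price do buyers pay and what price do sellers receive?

Buyers pay 75.2; sellers receive 81.2

Pre-subsidy: 537 - 3P = -257 + 7P gives P* = 79.4, x* = 298.8.
With the subsidy, sellers receive Ps = Pb + 6 for each unit, where Pb is the price buyers pay.
Supply in terms of Pb becomes xs = -257 + 7(Pb + 6) = -215 + 7Pb. Setting this equal to demand: 537 - 3Pb = -215 + 7Pb, so Pb = 75.2.
Sellers receive Ps = 75.2 + 6 = 81.2; x' = 537 − 3·75.2 = 311.4.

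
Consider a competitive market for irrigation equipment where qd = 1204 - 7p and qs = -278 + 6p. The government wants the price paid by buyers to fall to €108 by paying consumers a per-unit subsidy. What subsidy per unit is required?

At a buyer price of 108, quantity demanded is 1204 − 7·108 = 448.
Sellers supply 448 only when they receive ps with -278 + 6·ps = 448, i.e. ps = 121.
s = ps − pb = 121 − 108 = 13.

Required subsidy s = €13 per unit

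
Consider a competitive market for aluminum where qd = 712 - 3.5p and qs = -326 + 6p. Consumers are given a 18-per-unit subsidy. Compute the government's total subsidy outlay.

Pre-subsidy: 712 - 3.5p = -326 + 6p gives p* = 2076/19, q* = 6262/19.
With the rebate, buyers effectively pay pb = ps − 18, where ps is the price sellers receive.
Demand in terms of ps becomes qd = 712 − 3.5(ps − 18) = 775 - 3.5ps. Setting this equal to supply: 775 - 3.5ps = -326 + 6ps, so ps = 2202/19.
Buyers pay pb = 2202/19 − 18 = 1860/19; q' = -326 + 6·(2202/19) = 7018/19.
Government outlay = subsidy × quantity = 18 × 7018/19 = 126324/19.

Government cost = 126324/19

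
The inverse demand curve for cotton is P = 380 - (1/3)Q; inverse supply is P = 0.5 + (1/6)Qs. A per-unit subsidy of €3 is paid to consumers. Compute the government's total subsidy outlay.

Pre-subsidy: 380 - (1/3)Q = 0.5 + (1/6)Q gives Q* = 759 and P* = 127.
With the rebate, buyers effectively pay Pb = Ps − 3, where Ps is the price sellers receive.
On the curves, Pb = 380 - (1/3)Q and Ps = 0.5 + (1/6)Q; the wedge Ps − Pb = 3 gives 0.5 + (1/6)Q − (380 - (1/3)Q) = 3, so Q' = 765.
Then Pb = 380 − (1/3)·765 = 125 and Ps = 0.5 + (1/6)·765 = 128.
Government outlay = subsidy × quantity = 3 × 765 = 2295.

Government cost = €2295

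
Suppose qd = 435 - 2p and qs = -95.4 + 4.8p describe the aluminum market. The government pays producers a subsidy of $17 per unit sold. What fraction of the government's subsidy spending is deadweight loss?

DWL / government spending = 4/101

Pre-subsidy: 435 - 2p = -95.4 + 4.8p gives p* = 78, q* = 279.
With the subsidy, sellers receive ps = pb + 17 for each unit, where pb is the price buyers pay.
Supply in terms of pb becomes qs = -95.4 + 4.8(pb + 17) = -13.8 + 4.8pb. Setting this equal to demand: 435 - 2pb = -13.8 + 4.8pb, so pb = 66.
Sellers receive ps = 66 + 17 = 83; q' = 435 − 2·66 = 303.
ΔCS = ½(279 + 303)(78 − 66) = 3492; ΔPS = ½(279 + 303)(83 − 78) = 1455.
Government spending = 17 × 303 = 5151.
DWL = ½ × 17 × (303 − 279) = 204; fraction = 204 / 5151 = 4/101.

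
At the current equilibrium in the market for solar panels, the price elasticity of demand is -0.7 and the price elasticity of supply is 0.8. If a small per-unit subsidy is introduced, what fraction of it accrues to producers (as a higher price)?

For a small subsidy around the equilibrium, the benefit split depends on the relative slopes, which at a point are proportional to the elasticities.
Buyer share = εs/(εs + |εd|) = 0.8/(0.8 + 0.7) = 8/15; seller share = |εd|/(εs + |εd|) = 7/15.
So producers capture 7/15 of the subsidy.

Producer share = 7/15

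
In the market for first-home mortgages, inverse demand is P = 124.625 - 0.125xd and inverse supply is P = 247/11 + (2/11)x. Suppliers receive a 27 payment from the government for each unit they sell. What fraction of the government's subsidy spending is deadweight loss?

Pre-subsidy: 124.625 - 0.125x = 247/11 + (2/11)x gives x* = 333 and P* = 83.
With the subsidy, sellers receive Ps = Pb + 27 for each unit, where Pb is the price buyers pay.
On the curves, Pb = 124.625 - 0.125x and Ps = 247/11 + (2/11)x; the wedge Ps − Pb = 27 gives 247/11 + (2/11)x − (124.625 - 0.125x) = 27, so x' = 421.
Then Pb = 124.625 − 0.125·421 = 72 and Ps = 247/11 + (2/11)·421 = 99.
ΔCS = ½(333 + 421)(83 − 72) = 4147; ΔPS = ½(333 + 421)(99 − 83) = 6032.
Government spending = 27 × 421 = 11367.
DWL = ½ × 27 × (421 − 333) = 1188; fraction = 1188 / 11367 = 44/421.

DWL / government spending = 44/421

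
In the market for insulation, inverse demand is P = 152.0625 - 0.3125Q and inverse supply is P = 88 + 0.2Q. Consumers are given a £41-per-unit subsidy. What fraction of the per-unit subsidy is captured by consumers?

Pre-subsidy: 152.0625 - 0.3125Q = 88 + 0.2Q gives Q* = 125 and P* = 113.
With the rebate, buyers effectively pay Pb = Ps − 41, where Ps is the price sellers receive.
On the curves, Pb = 152.0625 - 0.3125Q and Ps = 88 + 0.2Q; the wedge Ps − Pb = 41 gives 88 + 0.2Q − (152.0625 - 0.3125Q) = 41, so Q' = 205.
Then Pb = 152.0625 − 0.3125·205 = 88 and Ps = 88 + 0.2·205 = 129.
Buyers' price falls by P* − Pb = 113 − 88 = 25; sellers' price rises by Ps − P* = 129 − 113 = 16.
So consumers capture 25/41 = 25/41 of each unit of subsidy.

Consumer share = 25/41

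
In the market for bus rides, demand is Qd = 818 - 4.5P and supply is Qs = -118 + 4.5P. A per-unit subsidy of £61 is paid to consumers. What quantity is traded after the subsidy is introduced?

Pre-subsidy: 818 - 4.5P = -118 + 4.5P gives P* = 104, Q* = 350.
With the rebate, buyers effectively pay Pb = Ps − 61, where Ps is the price sellers receive.
Demand in terms of Ps becomes Qd = 818 − 4.5(Ps − 61) = 1092.5 - 4.5Ps. Setting this equal to supply: 1092.5 - 4.5Ps = -118 + 4.5Ps, so Ps = 134.5.
Buyers pay Pb = 134.5 − 61 = 73.5; Q' = -118 + 4.5·134.5 = 487.25.

Q' = 487.25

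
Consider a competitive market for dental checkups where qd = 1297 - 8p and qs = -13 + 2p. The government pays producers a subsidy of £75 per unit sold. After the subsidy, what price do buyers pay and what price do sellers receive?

Buyers pay £116; sellers receive £191

Pre-subsidy: 1297 - 8p = -13 + 2p gives p* = 131, q* = 249.
With the subsidy, sellers receive ps = pb + 75 for each unit, where pb is the price buyers pay.
Supply in terms of pb becomes qs = -13 + 2(pb + 75) = 137 + 2pb. Setting this equal to demand: 1297 - 8pb = 137 + 2pb, so pb = 116.
Sellers receive ps = 116 + 75 = 191; q' = 1297 − 8·116 = 369.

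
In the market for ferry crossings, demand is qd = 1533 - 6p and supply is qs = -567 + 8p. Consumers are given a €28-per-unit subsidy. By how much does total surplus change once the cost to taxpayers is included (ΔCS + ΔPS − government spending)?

Pre-subsidy: 1533 - 6p = -567 + 8p gives p* = 150, q* = 633.
With the rebate, buyers effectively pay pb = ps − 28, where ps is the price sellers receive.
Demand in terms of ps becomes qd = 1533 − 6(ps − 28) = 1701 - 6ps. Setting this equal to supply: 1701 - 6ps = -567 + 8ps, so ps = 162.
Buyers pay pb = 162 − 28 = 134; q' = -567 + 8·162 = 729.
ΔCS = ½(633 + 729)(150 − 134) = 10896; ΔPS = ½(633 + 729)(162 − 150) = 8172.
Government spending = 28 × 729 = 20412.
Net change = 10896 + 8172 − 20412 = -1344. The loss equals the DWL triangle ½·28·96.

Net change in total surplus = -€1344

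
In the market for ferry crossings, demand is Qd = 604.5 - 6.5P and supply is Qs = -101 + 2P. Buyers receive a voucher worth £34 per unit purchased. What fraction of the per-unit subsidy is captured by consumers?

Pre-subsidy: 604.5 - 6.5P = -101 + 2P gives P* = 83, Q* = 65.
With the rebate, buyers effectively pay Pb = Ps − 34, where Ps is the price sellers receive.
Demand in terms of Ps becomes Qd = 604.5 − 6.5(Ps − 34) = 825.5 - 6.5Ps. Setting this equal to supply: 825.5 - 6.5Ps = -101 + 2Ps, so Ps = 109.
Buyers pay Pb = 109 − 34 = 75; Q' = -101 + 2·109 = 117.
Buyers' price falls by P* − Pb = 83 − 75 = 8; sellers' price rises by Ps − P* = 109 − 83 = 26.
So consumers capture 8/34 = 4/17 of each unit of subsidy.

Consumer share = 4/17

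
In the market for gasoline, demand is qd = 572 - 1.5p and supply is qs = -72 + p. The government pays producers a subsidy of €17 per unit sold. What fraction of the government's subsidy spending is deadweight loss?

DWL / government spending = 51/1958

Pre-subsidy: 572 - 1.5p = -72 + p gives p* = 257.6, q* = 185.6.
With the subsidy, sellers receive ps = pb + 17 for each unit, where pb is the price buyers pay.
Supply in terms of pb becomes qs = -72 + 1(pb + 17) = -55 + pb. Setting this equal to demand: 572 - 1.5pb = -55 + pb, so pb = 250.8.
Sellers receive ps = 250.8 + 17 = 267.8; q' = 572 − 1.5·250.8 = 195.8.
ΔCS = ½(185.6 + 195.8)(257.6 − 250.8) = 1296.76; ΔPS = ½(185.6 + 195.8)(267.8 − 257.6) = 1945.14.
Government spending = 17 × 195.8 = 3328.6.
DWL = ½ × 17 × (195.8 − 185.6) = 86.7; fraction = 86.7 / 3328.6 = 51/1958.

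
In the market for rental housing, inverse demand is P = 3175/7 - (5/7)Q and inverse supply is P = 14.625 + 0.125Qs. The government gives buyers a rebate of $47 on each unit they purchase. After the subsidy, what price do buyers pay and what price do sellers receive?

Pre-subsidy: 3175/7 - (5/7)Q = 14.625 + 0.125Q gives Q* = 523 and P* = 80.
With the rebate, buyers effectively pay Pb = Ps − 47, where Ps is the price sellers receive.
On the curves, Pb = 3175/7 - (5/7)Q and Ps = 14.625 + 0.125Q; the wedge Ps − Pb = 47 gives 14.625 + 0.125Q − (3175/7 - (5/7)Q) = 47, so Q' = 579.
Then Pb = 3175/7 − (5/7)·579 = 40 and Ps = 14.625 + 0.125·579 = 87.

Buyers pay $40; sellers receive $87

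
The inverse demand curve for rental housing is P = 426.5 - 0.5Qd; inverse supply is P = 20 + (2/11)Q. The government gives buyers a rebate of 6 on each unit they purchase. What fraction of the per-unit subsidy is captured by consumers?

Pre-subsidy: 426.5 - 0.5Q = 20 + (2/11)Q gives Q* = 596.2 and P* = 128.4.
With the rebate, buyers effectively pay Pb = Ps − 6, where Ps is the price sellers receive.
On the curves, Pb = 426.5 - 0.5Q and Ps = 20 + (2/11)Q; the wedge Ps − Pb = 6 gives 20 + (2/11)Q − (426.5 - 0.5Q) = 6, so Q' = 605.
Then Pb = 426.5 − 0.5·605 = 124 and Ps = 20 + (2/11)·605 = 130.
Buyers' price falls by P* − Pb = 128.4 − 124 = 4.4; sellers' price rises by Ps − P* = 130 − 128.4 = 1.6.
So consumers capture 4.4/6 = 11/15 of each unit of subsidy.

Consumer share = 11/15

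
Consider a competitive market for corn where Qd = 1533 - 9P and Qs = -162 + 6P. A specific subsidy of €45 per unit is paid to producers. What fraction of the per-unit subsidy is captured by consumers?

Pre-subsidy: 1533 - 9P = -162 + 6P gives P* = 113, Q* = 516.
With the subsidy, sellers receive Ps = Pb + 45 for each unit, where Pb is the price buyers pay.
Supply in terms of Pb becomes Qs = -162 + 6(Pb + 45) = 108 + 6Pb. Setting this equal to demand: 1533 - 9Pb = 108 + 6Pb, so Pb = 95.
Sellers receive Ps = 95 + 45 = 140; Q' = 1533 − 9·95 = 678.
Buyers' price falls by P* − Pb = 113 − 95 = 18; sellers' price rises by Ps − P* = 140 − 113 = 27.
So consumers capture 18/45 = 0.4 of each unit of subsidy.

Consumer share = 0.4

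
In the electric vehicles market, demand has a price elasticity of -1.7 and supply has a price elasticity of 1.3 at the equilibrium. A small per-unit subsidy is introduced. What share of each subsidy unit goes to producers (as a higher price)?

For a small subsidy around the equilibrium, the benefit split depends on the relative slopes, which at a point are proportional to the elasticities.
Buyer share = εs/(εs + |εd|) = 1.3/(1.3 + 1.7) = 13/30; seller share = |εd|/(εs + |εd|) = 17/30.
So producers capture 17/30 of the subsidy.

Producer share = 17/30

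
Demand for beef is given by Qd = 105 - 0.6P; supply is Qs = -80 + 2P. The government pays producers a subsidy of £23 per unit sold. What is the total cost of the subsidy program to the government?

Government cost = 21804/13

Pre-subsidy: 105 - 0.6P = -80 + 2P gives P* = 925/13, Q* = 810/13.
With the subsidy, sellers receive Ps = Pb + 23 for each unit, where Pb is the price buyers pay.
Supply in terms of Pb becomes Qs = -80 + 2(Pb + 23) = -34 + 2Pb. Setting this equal to demand: 105 - 0.6Pb = -34 + 2Pb, so Pb = 695/13.
Sellers receive Ps = 695/13 + 23 = 994/13; Q' = 105 − 0.6·(695/13) = 948/13.
Government outlay = subsidy × quantity = 23 × 948/13 = 21804/13.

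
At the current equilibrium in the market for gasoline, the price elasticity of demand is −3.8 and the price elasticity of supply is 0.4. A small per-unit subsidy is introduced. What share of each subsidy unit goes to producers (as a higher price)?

For a small subsidy around the equilibrium, the benefit split depends on the relative slopes, which at a point are proportional to the elasticities.
Buyer share = εs/(εs + |εd|) = 0.4/(0.4 + 3.8) = 2/21; seller share = |εd|/(εs + |εd|) = 19/21.
So producers capture 19/21 of the subsidy.

Producer share = 19/21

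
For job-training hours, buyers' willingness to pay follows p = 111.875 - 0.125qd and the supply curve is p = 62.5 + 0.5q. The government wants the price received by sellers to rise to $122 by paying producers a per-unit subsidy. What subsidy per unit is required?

At a seller price of 122, quantity supplied is -125 + 2·122 = 119.
Buyers absorb 119 only when they pay pb = 111.875 − 0.125·119 = 97.
s = ps − pb = 122 − 97 = 25.

Required subsidy s = $25 per unit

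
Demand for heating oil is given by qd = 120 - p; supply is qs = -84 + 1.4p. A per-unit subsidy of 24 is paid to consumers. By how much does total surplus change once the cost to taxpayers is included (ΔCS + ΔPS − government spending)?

Pre-subsidy: 120 - p = -84 + 1.4p gives p* = 85, q* = 35.
With the rebate, buyers effectively pay pb = ps − 24, where ps is the price sellers receive.
Demand in terms of ps becomes qd = 120 − 1(ps − 24) = 144 - ps. Setting this equal to supply: 144 - ps = -84 + 1.4ps, so ps = 95.
Buyers pay pb = 95 − 24 = 71; q' = -84 + 1.4·95 = 49.
ΔCS = ½(35 + 49)(85 − 71) = 588; ΔPS = ½(35 + 49)(95 − 85) = 420.
Government spending = 24 × 49 = 1176.
Net change = 588 + 420 − 1176 = -168. The loss equals the DWL triangle ½·24·14.

Net change in total surplus = -168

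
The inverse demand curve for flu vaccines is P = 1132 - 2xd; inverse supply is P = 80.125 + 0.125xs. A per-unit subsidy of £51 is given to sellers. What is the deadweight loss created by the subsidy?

Deadweight loss = £612

Pre-subsidy: 1132 - 2x = 80.125 + 0.125x gives x* = 495 and P* = 142.
With the subsidy, sellers receive Ps = Pb + 51 for each unit, where Pb is the price buyers pay.
On the curves, Pb = 1132 - 2x and Ps = 80.125 + 0.125x; the wedge Ps − Pb = 51 gives 80.125 + 0.125x − (1132 - 2x) = 51, so x' = 519.
Then Pb = 1132 − 2·519 = 94 and Ps = 80.125 + 0.125·519 = 145.
The subsidy expands output by 519 − 495 = 24 past the efficient level; on those units the gap between marginal cost and willingness to pay runs from 0 up to 51.
DWL = ½ × 51 × 24 = 612.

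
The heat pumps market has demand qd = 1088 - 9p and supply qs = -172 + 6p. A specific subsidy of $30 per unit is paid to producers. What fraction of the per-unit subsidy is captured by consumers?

Consumer share = 0.4

Pre-subsidy: 1088 - 9p = -172 + 6p gives p* = 84, q* = 332.
With the subsidy, sellers receive ps = pb + 30 for each unit, where pb is the price buyers pay.
Supply in terms of pb becomes qs = -172 + 6(pb + 30) = 8 + 6pb. Setting this equal to demand: 1088 - 9pb = 8 + 6pb, so pb = 72.
Sellers receive ps = 72 + 30 = 102; q' = 1088 − 9·72 = 440.
Buyers' price falls by p* − pb = 84 − 72 = 12; sellers' price rises by ps − p* = 102 − 84 = 18.
So consumers capture 12/30 = 0.4 of each unit of subsidy.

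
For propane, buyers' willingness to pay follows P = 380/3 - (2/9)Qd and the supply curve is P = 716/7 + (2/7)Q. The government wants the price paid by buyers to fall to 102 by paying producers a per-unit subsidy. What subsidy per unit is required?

Required subsidy s = 32 per unit

At a buyer price of 102, quantity demanded is 570 − 4.5·102 = 111.
Sellers supply 111 only when they receive Ps = 716/7 + (2/7)·111 = 134.
s = Ps − Pb = 134 − 102 = 32.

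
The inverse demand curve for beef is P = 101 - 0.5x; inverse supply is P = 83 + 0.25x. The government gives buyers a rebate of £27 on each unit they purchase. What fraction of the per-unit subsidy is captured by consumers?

Pre-subsidy: 101 - 0.5x = 83 + 0.25x gives x* = 24 and P* = 89.
With the rebate, buyers effectively pay Pb = Ps − 27, where Ps is the price sellers receive.
On the curves, Pb = 101 - 0.5x and Ps = 83 + 0.25x; the wedge Ps − Pb = 27 gives 83 + 0.25x − (101 - 0.5x) = 27, so x' = 60.
Then Pb = 101 − 0.5·60 = 71 and Ps = 83 + 0.25·60 = 98.
Buyers' price falls by P* − Pb = 89 − 71 = 18; sellers' price rises by Ps − P* = 98 − 89 = 9.
So consumers capture 18/27 = 2/3 of each unit of subsidy.

Consumer share = 2/3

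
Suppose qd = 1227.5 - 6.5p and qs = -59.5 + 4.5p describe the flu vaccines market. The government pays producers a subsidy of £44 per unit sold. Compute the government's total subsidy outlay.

Pre-subsidy: 1227.5 - 6.5p = -59.5 + 4.5p gives p* = 117, q* = 467.
With the subsidy, sellers receive ps = pb + 44 for each unit, where pb is the price buyers pay.
Supply in terms of pb becomes qs = -59.5 + 4.5(pb + 44) = 138.5 + 4.5pb. Setting this equal to demand: 1227.5 - 6.5pb = 138.5 + 4.5pb, so pb = 99.
Sellers receive ps = 99 + 44 = 143; q' = 1227.5 − 6.5·99 = 584.
Government outlay = subsidy × quantity = 44 × 584 = 25696.

Government cost = £25696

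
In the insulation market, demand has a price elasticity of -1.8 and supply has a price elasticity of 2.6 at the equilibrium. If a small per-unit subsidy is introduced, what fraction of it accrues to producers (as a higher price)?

Producer share = 9/22

For a small subsidy around the equilibrium, the benefit split depends on the relative slopes, which at a point are proportional to the elasticities.
Buyer share = εs/(εs + |εd|) = 2.6/(2.6 + 1.8) = 13/22; seller share = |εd|/(εs + |εd|) = 9/22.
So producers capture 9/22 of the subsidy.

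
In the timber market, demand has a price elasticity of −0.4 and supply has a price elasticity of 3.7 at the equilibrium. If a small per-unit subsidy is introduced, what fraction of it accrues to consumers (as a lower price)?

Consumer share = 37/41

For a small subsidy around the equilibrium, the benefit split depends on the relative slopes, which at a point are proportional to the elasticities.
Buyer share = εs/(εs + |εd|) = 3.7/(3.7 + 0.4) = 37/41; seller share = |εd|/(εs + |εd|) = 4/41.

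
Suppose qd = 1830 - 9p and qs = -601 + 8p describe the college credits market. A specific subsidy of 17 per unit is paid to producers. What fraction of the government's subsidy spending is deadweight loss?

Pre-subsidy: 1830 - 9p = -601 + 8p gives p* = 143, q* = 543.
With the subsidy, sellers receive ps = pb + 17 for each unit, where pb is the price buyers pay.
Supply in terms of pb becomes qs = -601 + 8(pb + 17) = -465 + 8pb. Setting this equal to demand: 1830 - 9pb = -465 + 8pb, so pb = 135.
Sellers receive ps = 135 + 17 = 152; q' = 1830 − 9·135 = 615.
ΔCS = ½(543 + 615)(143 − 135) = 4632; ΔPS = ½(543 + 615)(152 − 143) = 5211.
Government spending = 17 × 615 = 10455.
DWL = ½ × 17 × (615 − 543) = 612; fraction = 612 / 10455 = 12/205.

DWL / government spending = 12/205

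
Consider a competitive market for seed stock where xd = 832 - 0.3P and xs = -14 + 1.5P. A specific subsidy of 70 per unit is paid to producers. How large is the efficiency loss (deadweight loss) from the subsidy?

Pre-subsidy: 832 - 0.3P = -14 + 1.5P gives P* = 470, x* = 691.
With the subsidy, sellers receive Ps = Pb + 70 for each unit, where Pb is the price buyers pay.
Supply in terms of Pb becomes xs = -14 + 1.5(Pb + 70) = 91 + 1.5Pb. Setting this equal to demand: 832 - 0.3Pb = 91 + 1.5Pb, so Pb = 1235/3.
Sellers receive Ps = 1235/3 + 70 = 1445/3; x' = 832 − 0.3·(1235/3) = 708.5.
The subsidy expands output by 708.5 − 691 = 17.5 past the efficient level; on those units the gap between marginal cost and willingness to pay runs from 0 up to 70.
DWL = ½ × 70 × 17.5 = 612.5.

Deadweight loss = 612.5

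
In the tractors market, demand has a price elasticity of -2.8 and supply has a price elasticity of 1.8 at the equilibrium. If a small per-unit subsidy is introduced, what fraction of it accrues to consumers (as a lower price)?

Consumer share = 9/23

For a small subsidy around the equilibrium, the benefit split depends on the relative slopes, which at a point are proportional to the elasticities.
Buyer share = εs/(εs + |εd|) = 1.8/(1.8 + 2.8) = 9/23; seller share = |εd|/(εs + |εd|) = 14/23.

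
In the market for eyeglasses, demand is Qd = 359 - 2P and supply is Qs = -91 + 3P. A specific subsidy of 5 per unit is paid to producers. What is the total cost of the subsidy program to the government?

Government cost = 925

Pre-subsidy: 359 - 2P = -91 + 3P gives P* = 90, Q* = 179.
With the subsidy, sellers receive Ps = Pb + 5 for each unit, where Pb is the price buyers pay.
Supply in terms of Pb becomes Qs = -91 + 3(Pb + 5) = -76 + 3Pb. Setting this equal to demand: 359 - 2Pb = -76 + 3Pb, so Pb = 87.
Sellers receive Ps = 87 + 5 = 92; Q' = 359 − 2·87 = 185.
Government outlay = subsidy × quantity = 5 × 185 = 925.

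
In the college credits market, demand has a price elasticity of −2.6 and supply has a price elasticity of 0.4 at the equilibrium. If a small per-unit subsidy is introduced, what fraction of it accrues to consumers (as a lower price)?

For a small subsidy around the equilibrium, the benefit split depends on the relative slopes, which at a point are proportional to the elasticities.
Buyer share = εs/(εs + |εd|) = 0.4/(0.4 + 2.6) = 2/15; seller share = |εd|/(εs + |εd|) = 13/15.

Consumer share = 2/15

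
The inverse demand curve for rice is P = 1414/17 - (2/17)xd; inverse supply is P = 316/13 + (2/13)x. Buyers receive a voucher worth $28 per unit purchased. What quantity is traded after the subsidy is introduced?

x' = 9599/30

Pre-subsidy: 1414/17 - (2/17)x = 316/13 + (2/13)x gives x* = 1301/6 and P* = 173/3.
With the rebate, buyers effectively pay Pb = Ps − 28, where Ps is the price sellers receive.
On the curves, Pb = 1414/17 - (2/17)x and Ps = 316/13 + (2/13)x; the wedge Ps − Pb = 28 gives 316/13 + (2/13)x − (1414/17 - (2/17)x) = 28, so x' = 9599/30.
Then Pb = 1414/17 − (2/17)·(9599/30) = 683/15 and Ps = 316/13 + (2/13)·(9599/30) = 1103/15.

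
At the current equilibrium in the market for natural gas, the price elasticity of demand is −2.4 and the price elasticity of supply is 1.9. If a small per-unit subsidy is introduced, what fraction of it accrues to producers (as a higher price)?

Producer share = 24/43

For a small subsidy around the equilibrium, the benefit split depends on the relative slopes, which at a point are proportional to the elasticities.
Buyer share = εs/(εs + |εd|) = 1.9/(1.9 + 2.4) = 19/43; seller share = |εd|/(εs + |εd|) = 24/43.
So producers capture 24/43 of the subsidy.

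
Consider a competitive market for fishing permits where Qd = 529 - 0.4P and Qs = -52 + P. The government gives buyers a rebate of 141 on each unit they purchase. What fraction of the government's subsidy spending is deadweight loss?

DWL / government spending = 47/941

Pre-subsidy: 529 - 0.4P = -52 + P gives P* = 415, Q* = 363.
With the rebate, buyers effectively pay Pb = Ps − 141, where Ps is the price sellers receive.
Demand in terms of Ps becomes Qd = 529 − 0.4(Ps − 141) = 585.4 - 0.4Ps. Setting this equal to supply: 585.4 - 0.4Ps = -52 + Ps, so Ps = 3187/7.
Buyers pay Pb = 3187/7 − 141 = 2200/7; Q' = -52 + 1·(3187/7) = 2823/7.
ΔCS = ½(363 + 2823/7)(415 − 2200/7) = 1890810/49; ΔPS = ½(363 + 2823/7)(3187/7 − 415) = 756324/49.
Government spending = 141 × 2823/7 = 398043/7.
DWL = ½ × 141 × (2823/7 − 363) = 19881/7; fraction = (19881/7) / (398043/7) = 47/941.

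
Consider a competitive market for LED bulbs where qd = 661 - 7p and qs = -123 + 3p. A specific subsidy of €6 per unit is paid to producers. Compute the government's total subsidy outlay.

Government cost = €748.8

Pre-subsidy: 661 - 7p = -123 + 3p gives p* = 78.4, q* = 112.2.
With the subsidy, sellers receive ps = pb + 6 for each unit, where pb is the price buyers pay.
Supply in terms of pb becomes qs = -123 + 3(pb + 6) = -105 + 3pb. Setting this equal to demand: 661 - 7pb = -105 + 3pb, so pb = 76.6.
Sellers receive ps = 76.6 + 6 = 82.6; q' = 661 − 7·76.6 = 124.8.
Government outlay = subsidy × quantity = 6 × 124.8 = 748.8.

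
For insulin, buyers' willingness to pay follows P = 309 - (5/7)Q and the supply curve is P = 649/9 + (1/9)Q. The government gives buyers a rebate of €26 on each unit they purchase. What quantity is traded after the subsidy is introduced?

Q' = 318.5

Pre-subsidy: 309 - (5/7)Q = 649/9 + (1/9)Q gives Q* = 287 and P* = 104.
With the rebate, buyers effectively pay Pb = Ps − 26, where Ps is the price sellers receive.
On the curves, Pb = 309 - (5/7)Q and Ps = 649/9 + (1/9)Q; the wedge Ps − Pb = 26 gives 649/9 + (1/9)Q − (309 - (5/7)Q) = 26, so Q' = 318.5.
Then Pb = 309 − (5/7)·318.5 = 81.5 and Ps = 649/9 + (1/9)·318.5 = 107.5.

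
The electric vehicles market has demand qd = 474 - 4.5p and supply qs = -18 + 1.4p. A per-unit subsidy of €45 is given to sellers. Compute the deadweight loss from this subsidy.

Deadweight loss = 127575/118

Pre-subsidy: 474 - 4.5p = -18 + 1.4p gives p* = 4920/59, q* = 5826/59.
With the subsidy, sellers receive ps = pb + 45 for each unit, where pb is the price buyers pay.
Supply in terms of pb becomes qs = -18 + 1.4(pb + 45) = 45 + 1.4pb. Setting this equal to demand: 474 - 4.5pb = 45 + 1.4pb, so pb = 4290/59.
Sellers receive ps = 4290/59 + 45 = 6945/59; q' = 474 − 4.5·(4290/59) = 8661/59.
The subsidy expands output by 8661/59 − 5826/59 = 2835/59 past the efficient level; on those units the gap between marginal cost and willingness to pay runs from 0 up to 45.
DWL = ½ × 45 × 2835/59 = 127575/118.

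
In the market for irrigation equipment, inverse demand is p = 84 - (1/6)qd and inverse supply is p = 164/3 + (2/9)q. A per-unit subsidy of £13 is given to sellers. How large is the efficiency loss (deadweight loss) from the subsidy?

Deadweight loss = 1521/7

Pre-subsidy: 84 - (1/6)q = 164/3 + (2/9)q gives q* = 528/7 and p* = 500/7.
With the subsidy, sellers receive ps = pb + 13 for each unit, where pb is the price buyers pay.
On the curves, pb = 84 - (1/6)q and ps = 164/3 + (2/9)q; the wedge ps − pb = 13 gives 164/3 + (2/9)q − (84 - (1/6)q) = 13, so q' = 762/7.
Then pb = 84 − (1/6)·(762/7) = 461/7 and ps = 164/3 + (2/9)·(762/7) = 552/7.
The subsidy expands output by 762/7 − 528/7 = 234/7 past the efficient level; on those units the gap between marginal cost and willingness to pay runs from 0 up to 13.
DWL = ½ × 13 × 234/7 = 1521/7.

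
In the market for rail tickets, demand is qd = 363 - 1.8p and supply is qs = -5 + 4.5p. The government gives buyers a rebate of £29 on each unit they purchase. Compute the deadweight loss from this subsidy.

Deadweight loss = 7569/14

Pre-subsidy: 363 - 1.8p = -5 + 4.5p gives p* = 3680/63, q* = 1805/7.
With the rebate, buyers effectively pay pb = ps − 29, where ps is the price sellers receive.
Demand in terms of ps becomes qd = 363 − 1.8(ps − 29) = 415.2 - 1.8ps. Setting this equal to supply: 415.2 - 1.8ps = -5 + 4.5ps, so ps = 4202/63.
Buyers pay pb = 4202/63 − 29 = 2375/63; q' = -5 + 4.5·(4202/63) = 2066/7.
The subsidy expands output by 2066/7 − 1805/7 = 261/7 past the efficient level; on those units the gap between marginal cost and willingness to pay runs from 0 up to 29.
DWL = ½ × 29 × 261/7 = 7569/14.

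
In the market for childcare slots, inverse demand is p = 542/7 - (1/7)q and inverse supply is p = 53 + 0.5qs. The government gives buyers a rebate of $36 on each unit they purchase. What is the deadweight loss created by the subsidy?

Deadweight loss = $1008

Pre-subsidy: 542/7 - (1/7)q = 53 + 0.5q gives q* = 38 and p* = 72.
With the rebate, buyers effectively pay pb = ps − 36, where ps is the price sellers receive.
On the curves, pb = 542/7 - (1/7)q and ps = 53 + 0.5q; the wedge ps − pb = 36 gives 53 + 0.5q − (542/7 - (1/7)q) = 36, so q' = 94.
Then pb = 542/7 − (1/7)·94 = 64 and ps = 53 + 0.5·94 = 100.
The subsidy expands output by 94 − 38 = 56 past the efficient level; on those units the gap between marginal cost and willingness to pay runs from 0 up to 36.
DWL = ½ × 36 × 56 = 1008.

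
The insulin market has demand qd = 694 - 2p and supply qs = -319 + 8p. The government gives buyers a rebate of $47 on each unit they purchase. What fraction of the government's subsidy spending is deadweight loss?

Pre-subsidy: 694 - 2p = -319 + 8p gives p* = 101.3, q* = 491.4.
With the rebate, buyers effectively pay pb = ps − 47, where ps is the price sellers receive.
Demand in terms of ps becomes qd = 694 − 2(ps − 47) = 788 - 2ps. Setting this equal to supply: 788 - 2ps = -319 + 8ps, so ps = 110.7.
Buyers pay pb = 110.7 − 47 = 63.7; q' = -319 + 8·110.7 = 566.6.
ΔCS = ½(491.4 + 566.6)(101.3 − 63.7) = 19890.4; ΔPS = ½(491.4 + 566.6)(110.7 − 101.3) = 4972.6.
Government spending = 47 × 566.6 = 26630.2.
DWL = ½ × 47 × (566.6 − 491.4) = 1767.2; fraction = 1767.2 / 26630.2 = 188/2833.

DWL / government spending = 188/2833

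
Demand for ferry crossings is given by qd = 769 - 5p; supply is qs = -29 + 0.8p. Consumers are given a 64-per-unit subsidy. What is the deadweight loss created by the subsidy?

Deadweight loss = 40960/29

Pre-subsidy: 769 - 5p = -29 + 0.8p gives p* = 3990/29, q* = 2351/29.
With the rebate, buyers effectively pay pb = ps − 64, where ps is the price sellers receive.
Demand in terms of ps becomes qd = 769 − 5(ps − 64) = 1089 - 5ps. Setting this equal to supply: 1089 - 5ps = -29 + 0.8ps, so ps = 5590/29.
Buyers pay pb = 5590/29 − 64 = 3734/29; q' = -29 + 0.8·(5590/29) = 3631/29.
The subsidy expands output by 3631/29 − 2351/29 = 1280/29 past the efficient level; on those units the gap between marginal cost and willingness to pay runs from 0 up to 64.
DWL = ½ × 64 × 1280/29 = 40960/29.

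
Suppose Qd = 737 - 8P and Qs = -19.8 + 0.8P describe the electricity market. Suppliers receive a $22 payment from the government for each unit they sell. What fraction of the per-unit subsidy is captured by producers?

Pre-subsidy: 737 - 8P = -19.8 + 0.8P gives P* = 86, Q* = 49.
With the subsidy, sellers receive Ps = Pb + 22 for each unit, where Pb is the price buyers pay.
Supply in terms of Pb becomes Qs = -19.8 + 0.8(Pb + 22) = -2.2 + 0.8Pb. Setting this equal to demand: 737 - 8Pb = -2.2 + 0.8Pb, so Pb = 84.
Sellers receive Ps = 84 + 22 = 106; Q' = 737 − 8·84 = 65.
Buyers' price falls by P* − Pb = 86 − 84 = 2; sellers' price rises by Ps − P* = 106 − 86 = 20.
So producers capture 20/22 = 10/11 of each unit of subsidy.

Producer share = 10/11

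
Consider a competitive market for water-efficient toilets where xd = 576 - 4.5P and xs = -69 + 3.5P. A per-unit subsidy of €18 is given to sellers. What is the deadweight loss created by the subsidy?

Pre-subsidy: 576 - 4.5P = -69 + 3.5P gives P* = 80.625, x* = 213.1875.
With the subsidy, sellers receive Ps = Pb + 18 for each unit, where Pb is the price buyers pay.
Supply in terms of Pb becomes xs = -69 + 3.5(Pb + 18) = -6 + 3.5Pb. Setting this equal to demand: 576 - 4.5Pb = -6 + 3.5Pb, so Pb = 72.75.
Sellers receive Ps = 72.75 + 18 = 90.75; x' = 576 − 4.5·72.75 = 248.625.
The subsidy expands output by 248.625 − 213.1875 = 35.4375 past the efficient level; on those units the gap between marginal cost and willingness to pay runs from 0 up to 18.
DWL = ½ × 18 × 35.4375 = 318.9375.

Deadweight loss = €318.9375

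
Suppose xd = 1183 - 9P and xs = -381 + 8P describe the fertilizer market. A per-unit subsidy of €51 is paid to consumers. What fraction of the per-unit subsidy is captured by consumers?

Pre-subsidy: 1183 - 9P = -381 + 8P gives P* = 92, x* = 355.
With the rebate, buyers effectively pay Pb = Ps − 51, where Ps is the price sellers receive.
Demand in terms of Ps becomes xd = 1183 − 9(Ps − 51) = 1642 - 9Ps. Setting this equal to supply: 1642 - 9Ps = -381 + 8Ps, so Ps = 119.
Buyers pay Pb = 119 − 51 = 68; x' = -381 + 8·119 = 571.
Buyers' price falls by P* − Pb = 92 − 68 = 24; sellers' price rises by Ps − P* = 119 − 92 = 27.
So consumers capture 24/51 = 8/17 of each unit of subsidy.

Consumer share = 8/17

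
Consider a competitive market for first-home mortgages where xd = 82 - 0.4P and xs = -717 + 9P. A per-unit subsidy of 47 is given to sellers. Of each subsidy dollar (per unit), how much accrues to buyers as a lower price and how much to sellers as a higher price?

Pre-subsidy: 82 - 0.4P = -717 + 9P gives P* = 85, x* = 48.
With the subsidy, sellers receive Ps = Pb + 47 for each unit, where Pb is the price buyers pay.
Supply in terms of Pb becomes xs = -717 + 9(Pb + 47) = -294 + 9Pb. Setting this equal to demand: 82 - 0.4Pb = -294 + 9Pb, so Pb = 40.
Sellers receive Ps = 40 + 47 = 87; x' = 82 − 0.4·40 = 66.
Buyers' price falls by P* − Pb = 85 − 40 = 45; sellers' price rises by Ps − P* = 87 − 85 = 2.

Buyers gain 45 per unit; sellers gain 2 per unit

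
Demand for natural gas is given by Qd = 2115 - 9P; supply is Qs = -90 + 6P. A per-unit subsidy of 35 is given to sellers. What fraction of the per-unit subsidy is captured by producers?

Pre-subsidy: 2115 - 9P = -90 + 6P gives P* = 147, Q* = 792.
With the subsidy, sellers receive Ps = Pb + 35 for each unit, where Pb is the price buyers pay.
Supply in terms of Pb becomes Qs = -90 + 6(Pb + 35) = 120 + 6Pb. Setting this equal to demand: 2115 - 9Pb = 120 + 6Pb, so Pb = 133.
Sellers receive Ps = 133 + 35 = 168; Q' = 2115 − 9·133 = 918.
Buyers' price falls by P* − Pb = 147 − 133 = 14; sellers' price rises by Ps − P* = 168 − 147 = 21.
So producers capture 21/35 = 0.6 of each unit of subsidy.

Producer share = 0.6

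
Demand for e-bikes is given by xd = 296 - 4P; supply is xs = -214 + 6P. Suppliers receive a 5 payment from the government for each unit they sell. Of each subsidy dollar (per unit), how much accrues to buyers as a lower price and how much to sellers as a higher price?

Pre-subsidy: 296 - 4P = -214 + 6P gives P* = 51, x* = 92.
With the subsidy, sellers receive Ps = Pb + 5 for each unit, where Pb is the price buyers pay.
Supply in terms of Pb becomes xs = -214 + 6(Pb + 5) = -184 + 6Pb. Setting this equal to demand: 296 - 4Pb = -184 + 6Pb, so Pb = 48.
Sellers receive Ps = 48 + 5 = 53; x' = 296 − 4·48 = 104.
Buyers' price falls by P* − Pb = 51 − 48 = 3; sellers' price rises by Ps − P* = 53 − 51 = 2.

Buyers gain 3 per unit; sellers gain 2 per unit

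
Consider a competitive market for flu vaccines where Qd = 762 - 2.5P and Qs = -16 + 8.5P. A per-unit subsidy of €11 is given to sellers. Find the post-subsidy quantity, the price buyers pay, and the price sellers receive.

Q' = 26683/44; buyers pay 1369/22; sellers receive 1611/22

Pre-subsidy: 762 - 2.5P = -16 + 8.5P gives P* = 778/11, Q* = 6437/11.
With the subsidy, sellers receive Ps = Pb + 11 for each unit, where Pb is the price buyers pay.
Supply in terms of Pb becomes Qs = -16 + 8.5(Pb + 11) = 77.5 + 8.5Pb. Setting this equal to demand: 762 - 2.5Pb = 77.5 + 8.5Pb, so Pb = 1369/22.
Sellers receive Ps = 1369/22 + 11 = 1611/22; Q' = 762 − 2.5·(1369/22) = 26683/44.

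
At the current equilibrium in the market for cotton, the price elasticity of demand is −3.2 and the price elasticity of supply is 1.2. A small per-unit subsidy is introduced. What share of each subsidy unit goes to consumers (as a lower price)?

Consumer share = 3/11

For a small subsidy around the equilibrium, the benefit split depends on the relative slopes, which at a point are proportional to the elasticities.
Buyer share = εs/(εs + |εd|) = 1.2/(1.2 + 3.2) = 3/11; seller share = |εd|/(εs + |εd|) = 8/11.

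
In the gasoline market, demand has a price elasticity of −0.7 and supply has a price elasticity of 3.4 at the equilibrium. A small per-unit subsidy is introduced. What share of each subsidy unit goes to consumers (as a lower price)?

For a small subsidy around the equilibrium, the benefit split depends on the relative slopes, which at a point are proportional to the elasticities.
Buyer share = εs/(εs + |εd|) = 3.4/(3.4 + 0.7) = 34/41; seller share = |εd|/(εs + |εd|) = 7/41.

Consumer share = 34/41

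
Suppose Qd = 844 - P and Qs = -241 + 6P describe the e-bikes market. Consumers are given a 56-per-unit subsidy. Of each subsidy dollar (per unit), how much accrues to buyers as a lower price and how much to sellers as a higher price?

Pre-subsidy: 844 - P = -241 + 6P gives P* = 155, Q* = 689.
With the rebate, buyers effectively pay Pb = Ps − 56, where Ps is the price sellers receive.
Demand in terms of Ps becomes Qd = 844 − 1(Ps − 56) = 900 - Ps. Setting this equal to supply: 900 - Ps = -241 + 6Ps, so Ps = 163.
Buyers pay Pb = 163 − 56 = 107; Q' = -241 + 6·163 = 737.
Buyers' price falls by P* − Pb = 155 − 107 = 48; sellers' price rises by Ps − P* = 163 − 155 = 8.

Buyers gain 48 per unit; sellers gain 8 per unit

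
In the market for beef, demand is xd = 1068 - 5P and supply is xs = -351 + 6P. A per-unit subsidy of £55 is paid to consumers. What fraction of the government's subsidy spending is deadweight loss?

Pre-subsidy: 1068 - 5P = -351 + 6P gives P* = 129, x* = 423.
With the rebate, buyers effectively pay Pb = Ps − 55, where Ps is the price sellers receive.
Demand in terms of Ps becomes xd = 1068 − 5(Ps − 55) = 1343 - 5Ps. Setting this equal to supply: 1343 - 5Ps = -351 + 6Ps, so Ps = 154.
Buyers pay Pb = 154 − 55 = 99; x' = -351 + 6·154 = 573.
ΔCS = ½(423 + 573)(129 − 99) = 14940; ΔPS = ½(423 + 573)(154 − 129) = 12450.
Government spending = 55 × 573 = 31515.
DWL = ½ × 55 × (573 − 423) = 4125; fraction = 4125 / 31515 = 25/191.

DWL / government spending = 25/191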